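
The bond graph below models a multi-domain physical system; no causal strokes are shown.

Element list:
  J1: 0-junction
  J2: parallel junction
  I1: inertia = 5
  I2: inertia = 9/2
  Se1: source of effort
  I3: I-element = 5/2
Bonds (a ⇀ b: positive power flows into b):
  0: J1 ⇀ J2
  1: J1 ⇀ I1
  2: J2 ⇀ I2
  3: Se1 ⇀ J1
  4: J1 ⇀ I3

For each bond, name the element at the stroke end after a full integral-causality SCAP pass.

b0 stroke→J2
b1 stroke→I1
b2 stroke→I2
b3 stroke→J1
b4 stroke→I3

bond 3 stroke→J1  (Se1: effort source, stroke at far end)
bond 0 stroke→J2  (J1 effort already set via bond 3)
bond 1 stroke→I1  (common-e at J1 fixed by 3)
bond 4 stroke→I3  (0-jn J1 has e-setter on 3)
bond 2 stroke→I2  (0-jn J2 has e-setter on 0)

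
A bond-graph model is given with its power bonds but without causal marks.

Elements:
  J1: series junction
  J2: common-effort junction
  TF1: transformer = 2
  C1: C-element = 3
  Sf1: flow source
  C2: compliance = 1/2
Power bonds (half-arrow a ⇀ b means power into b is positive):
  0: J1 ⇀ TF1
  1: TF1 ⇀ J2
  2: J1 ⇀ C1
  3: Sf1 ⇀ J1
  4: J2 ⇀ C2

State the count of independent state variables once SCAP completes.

2  (C1, C2 all integral)

β3 →Sf1  (source Sf1 imposes f)
β0 →J1  (J1 flow already set via bond 3)
β2 →J1  (1-jn J1 has f-setter on 3)
β1 →TF1  (TF1: transformer flips bond 0)
β4 →J2  (only one effort-in slot at J2)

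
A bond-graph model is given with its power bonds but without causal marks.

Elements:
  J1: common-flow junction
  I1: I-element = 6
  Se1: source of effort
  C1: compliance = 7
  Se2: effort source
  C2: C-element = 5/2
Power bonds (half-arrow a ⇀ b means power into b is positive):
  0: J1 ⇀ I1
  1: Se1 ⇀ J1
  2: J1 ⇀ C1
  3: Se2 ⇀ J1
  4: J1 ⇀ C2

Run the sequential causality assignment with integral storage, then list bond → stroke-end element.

β1 →J1  (Se1: effort source, stroke at far end)
β3 →J1  (Se2 fixes effort; stroke away)
β0 →I1  (I1 outputs flow p/I1)
β2 →J1  (common-f at J1 fixed by 0)
β4 →J1  (1-jn J1 has f-setter on 0)

β0 |I1
β1 |J1
β2 |J1
β3 |J1
β4 |J1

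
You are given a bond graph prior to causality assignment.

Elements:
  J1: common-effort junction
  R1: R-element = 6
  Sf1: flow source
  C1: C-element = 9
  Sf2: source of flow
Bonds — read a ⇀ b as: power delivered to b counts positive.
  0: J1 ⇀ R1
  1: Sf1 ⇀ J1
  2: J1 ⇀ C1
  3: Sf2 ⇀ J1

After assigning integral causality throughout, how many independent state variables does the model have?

#1 stroke→Sf1  (source Sf1 imposes f)
#3 stroke→Sf2  (Sf2 fixes flow; stroke at Sf2)
#2 stroke→J1  (C1: C, integral causality)
#0 stroke→R1  (J1: bond 2 brought effort, rest push out)

1  (C1 all integral)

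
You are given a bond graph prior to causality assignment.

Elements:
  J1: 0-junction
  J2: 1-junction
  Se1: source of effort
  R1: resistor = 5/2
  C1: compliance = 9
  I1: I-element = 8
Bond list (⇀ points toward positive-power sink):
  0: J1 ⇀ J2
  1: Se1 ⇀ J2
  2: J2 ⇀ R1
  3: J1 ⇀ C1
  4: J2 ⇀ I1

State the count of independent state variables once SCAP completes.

bond 1 stroke→J2  (source Se1 imposes e)
bond 3 stroke→J1  (prefer integral on C1)
bond 0 stroke→J2  (0-jn J1 has e-setter on 3)
bond 4 stroke→I1  (I1 integral (f out))
bond 2 stroke→J2  (common-f at J2 fixed by 4)

2  (C1, I1 all integral)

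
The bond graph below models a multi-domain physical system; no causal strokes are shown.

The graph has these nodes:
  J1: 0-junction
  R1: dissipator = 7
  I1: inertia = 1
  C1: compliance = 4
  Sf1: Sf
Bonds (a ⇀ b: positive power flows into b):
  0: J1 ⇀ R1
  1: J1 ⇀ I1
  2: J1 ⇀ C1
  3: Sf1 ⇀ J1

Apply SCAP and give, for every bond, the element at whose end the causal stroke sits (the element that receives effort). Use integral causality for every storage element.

β3 stroke→Sf1  (source Sf1 imposes f)
β1 stroke→I1  (I1: I, integral causality)
β2 stroke→J1  (C1 integral (e out))
β0 stroke→R1  (common-e at J1 fixed by 2)

β0 stroke at R1
β1 stroke at I1
β2 stroke at J1
β3 stroke at Sf1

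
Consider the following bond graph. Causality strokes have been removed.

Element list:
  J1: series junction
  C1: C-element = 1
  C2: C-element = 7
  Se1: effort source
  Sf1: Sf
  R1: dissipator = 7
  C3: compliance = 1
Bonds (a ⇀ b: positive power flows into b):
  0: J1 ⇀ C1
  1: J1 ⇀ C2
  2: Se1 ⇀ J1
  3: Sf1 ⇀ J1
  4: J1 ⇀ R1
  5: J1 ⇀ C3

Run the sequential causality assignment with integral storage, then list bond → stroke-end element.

#0 stroke at J1
#1 stroke at J1
#2 stroke at J1
#3 stroke at Sf1
#4 stroke at J1
#5 stroke at J1

#2 stroke at J1  (Se1: effort source, stroke at far end)
#3 stroke at Sf1  (source Sf1 imposes f)
#0 stroke at J1  (J1: bond 3 brought flow, rest push out)
#1 stroke at J1  (J1 flow already set via bond 3)
#4 stroke at J1  (common-f at J1 fixed by 3)
#5 stroke at J1  (1-jn J1 has f-setter on 3)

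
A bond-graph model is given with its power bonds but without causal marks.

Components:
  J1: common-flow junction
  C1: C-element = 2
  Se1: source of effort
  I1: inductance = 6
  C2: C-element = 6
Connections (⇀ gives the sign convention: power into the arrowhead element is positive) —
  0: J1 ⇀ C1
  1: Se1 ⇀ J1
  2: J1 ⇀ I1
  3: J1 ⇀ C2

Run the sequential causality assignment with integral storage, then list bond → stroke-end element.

β0 →J1
β1 →J1
β2 →I1
β3 →J1

bond 1 stroke→J1  (source Se1 imposes e)
bond 0 stroke→J1  (C1 outputs effort q/C1)
bond 2 stroke→I1  (I1: I, integral causality)
bond 3 stroke→J1  (1-jn J1 has f-setter on 2)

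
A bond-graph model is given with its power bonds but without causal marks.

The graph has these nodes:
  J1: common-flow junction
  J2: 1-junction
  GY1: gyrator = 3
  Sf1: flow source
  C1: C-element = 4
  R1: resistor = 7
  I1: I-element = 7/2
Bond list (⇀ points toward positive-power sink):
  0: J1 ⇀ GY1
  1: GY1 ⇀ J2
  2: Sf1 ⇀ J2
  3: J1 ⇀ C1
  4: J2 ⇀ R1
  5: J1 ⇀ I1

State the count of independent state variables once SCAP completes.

b2 |Sf1  (Sf1 (Sf) sets flow on bond)
b1 |J2  (J2 flow already set via bond 2)
b4 |J2  (1-jn J2 has f-setter on 2)
b0 |J1  (GY1: gyrator matches bond 1)
b3 |J1  (prefer integral on C1)
b5 |I1  (J1: last free bond brings flow in)

2  (C1, I1 all integral)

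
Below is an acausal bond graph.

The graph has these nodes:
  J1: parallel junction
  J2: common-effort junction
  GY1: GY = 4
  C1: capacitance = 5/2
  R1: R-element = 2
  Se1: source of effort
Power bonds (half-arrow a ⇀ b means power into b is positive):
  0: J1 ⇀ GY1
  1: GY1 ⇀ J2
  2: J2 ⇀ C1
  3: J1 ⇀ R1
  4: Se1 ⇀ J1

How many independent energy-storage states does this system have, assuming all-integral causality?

1  (C1 all integral)

b4 stroke at J1  (Se1 (Se) sets effort on bond)
b0 stroke at GY1  (0-jn J1 has e-setter on 4)
b3 stroke at R1  (J1 effort already set via bond 4)
b1 stroke at GY1  (GY1 both-in/both-out from 0)
b2 stroke at J2  (J2 needs exactly one e-in)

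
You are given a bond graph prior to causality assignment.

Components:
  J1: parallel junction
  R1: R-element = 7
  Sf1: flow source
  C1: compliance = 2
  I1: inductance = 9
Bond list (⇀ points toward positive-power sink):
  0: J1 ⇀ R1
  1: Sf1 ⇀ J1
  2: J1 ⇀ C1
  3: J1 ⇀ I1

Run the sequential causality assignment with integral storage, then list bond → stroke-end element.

#1 →Sf1  (Sf1 fixes flow; stroke at Sf1)
#2 →J1  (C1 integral (e out))
#0 →R1  (J1 effort already set via bond 2)
#3 →I1  (J1: bond 2 brought effort, rest push out)

β0 |R1
β1 |Sf1
β2 |J1
β3 |I1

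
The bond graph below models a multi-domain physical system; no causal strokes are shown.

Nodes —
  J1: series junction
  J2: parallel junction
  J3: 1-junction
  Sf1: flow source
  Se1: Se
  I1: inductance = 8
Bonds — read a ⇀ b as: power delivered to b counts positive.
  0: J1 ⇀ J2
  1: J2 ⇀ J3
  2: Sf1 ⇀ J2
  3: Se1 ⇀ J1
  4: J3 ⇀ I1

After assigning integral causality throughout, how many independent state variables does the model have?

1  (I1 all integral)

#2 stroke→Sf1  (source Sf1 imposes f)
#3 stroke→J1  (Se1: effort source, stroke at far end)
#0 stroke→J2  (J1 needs exactly one f-in)
#1 stroke→J3  (common-e at J2 fixed by 0)
#4 stroke→I1  (J3: last free bond brings flow in)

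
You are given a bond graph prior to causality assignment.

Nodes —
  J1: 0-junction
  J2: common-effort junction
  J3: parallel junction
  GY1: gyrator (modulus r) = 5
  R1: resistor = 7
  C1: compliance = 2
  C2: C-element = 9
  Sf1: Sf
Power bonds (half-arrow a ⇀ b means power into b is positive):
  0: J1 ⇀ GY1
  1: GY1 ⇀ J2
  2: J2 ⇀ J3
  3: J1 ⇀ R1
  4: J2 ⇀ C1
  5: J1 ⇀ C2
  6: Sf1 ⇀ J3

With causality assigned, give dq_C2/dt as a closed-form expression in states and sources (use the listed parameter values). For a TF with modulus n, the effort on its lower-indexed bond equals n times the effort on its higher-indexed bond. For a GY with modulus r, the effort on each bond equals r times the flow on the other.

b6 |Sf1  (Sf1 fixes flow; stroke at Sf1)
b2 |J3  (J3 needs exactly one e-in)
b4 |J2  (C1 outputs effort q/C1)
b1 |GY1  (J2: bond 4 brought effort, rest push out)
b0 |GY1  (through GY1, causality inverts; strokes same side of GY1)
b5 |J1  (C2 integral (e out))
b3 |R1  (J1 effort already set via bond 5)

dq_C2/dt = -q_C1/10 - q_C2/63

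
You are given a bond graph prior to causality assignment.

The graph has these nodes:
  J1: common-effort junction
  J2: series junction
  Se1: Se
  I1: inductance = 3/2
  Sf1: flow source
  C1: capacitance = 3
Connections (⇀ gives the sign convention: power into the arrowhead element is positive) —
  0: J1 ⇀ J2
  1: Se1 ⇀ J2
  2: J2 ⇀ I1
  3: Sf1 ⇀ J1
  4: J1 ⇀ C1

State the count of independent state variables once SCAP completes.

2  (C1, I1 all integral)

bond 1 stroke at J2  (Se1 fixes effort; stroke away)
bond 3 stroke at Sf1  (Sf1: flow source, stroke at near end)
bond 2 stroke at I1  (prefer integral on I1)
bond 0 stroke at J2  (J2 flow already set via bond 2)
bond 4 stroke at J1  (closing 0-jn rule on J1)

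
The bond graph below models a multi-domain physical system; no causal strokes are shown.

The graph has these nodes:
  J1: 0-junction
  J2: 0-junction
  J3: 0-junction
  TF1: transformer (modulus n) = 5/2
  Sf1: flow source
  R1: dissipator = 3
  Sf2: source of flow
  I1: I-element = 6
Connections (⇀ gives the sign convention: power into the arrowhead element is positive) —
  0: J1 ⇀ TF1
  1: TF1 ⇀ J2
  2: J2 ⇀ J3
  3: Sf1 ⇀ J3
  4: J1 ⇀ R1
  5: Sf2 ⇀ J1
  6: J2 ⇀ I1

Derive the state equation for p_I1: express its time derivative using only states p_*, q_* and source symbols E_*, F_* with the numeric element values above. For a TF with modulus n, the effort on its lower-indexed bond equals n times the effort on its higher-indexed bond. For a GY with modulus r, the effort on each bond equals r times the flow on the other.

dp_I1/dt = 12*F_Sf1/25 + 6*F_Sf2/5 - 2*p_I1/25

β3 |Sf1  (Sf1: flow source, stroke at near end)
β5 |Sf2  (Sf2 (Sf) sets flow on bond)
β2 |J3  (J3 needs exactly one e-in)
β6 |I1  (I1 outputs flow p/I1)
β1 |J2  (J2 needs exactly one e-in)
β0 |TF1  (TF TF1: opposite of bond 1)
β4 |J1  (J1: last free bond brings effort in)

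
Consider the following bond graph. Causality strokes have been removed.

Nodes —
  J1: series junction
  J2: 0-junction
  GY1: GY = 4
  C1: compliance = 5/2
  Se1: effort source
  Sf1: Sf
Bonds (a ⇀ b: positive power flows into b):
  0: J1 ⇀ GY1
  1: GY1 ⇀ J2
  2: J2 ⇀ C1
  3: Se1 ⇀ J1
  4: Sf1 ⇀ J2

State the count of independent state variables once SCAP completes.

b3 stroke→J1  (Se1: effort source, stroke at far end)
b4 stroke→Sf1  (Sf1 fixes flow; stroke at Sf1)
b0 stroke→GY1  (only one flow-in slot at J1)
b1 stroke→GY1  (through GY1, causality inverts; strokes same side of GY1)
b2 stroke→J2  (J2: last free bond brings effort in)

1  (C1 all integral)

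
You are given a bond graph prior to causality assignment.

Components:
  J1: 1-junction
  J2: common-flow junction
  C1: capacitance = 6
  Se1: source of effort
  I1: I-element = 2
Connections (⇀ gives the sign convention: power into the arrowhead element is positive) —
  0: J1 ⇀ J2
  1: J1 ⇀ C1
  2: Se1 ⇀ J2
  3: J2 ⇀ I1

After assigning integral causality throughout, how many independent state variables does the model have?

2  (C1, I1 all integral)

bond 2 stroke at J2  (source Se1 imposes e)
bond 1 stroke at J1  (prefer integral on C1)
bond 0 stroke at J2  (only one flow-in slot at J1)
bond 3 stroke at I1  (J2 needs exactly one f-in)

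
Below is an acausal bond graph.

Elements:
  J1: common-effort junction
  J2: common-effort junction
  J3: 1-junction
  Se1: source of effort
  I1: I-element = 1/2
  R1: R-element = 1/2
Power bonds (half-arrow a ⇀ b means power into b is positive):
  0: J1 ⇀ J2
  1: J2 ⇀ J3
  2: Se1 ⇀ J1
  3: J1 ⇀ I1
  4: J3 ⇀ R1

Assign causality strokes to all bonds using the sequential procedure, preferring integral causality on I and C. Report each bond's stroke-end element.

#2 →J1  (Se1 fixes effort; stroke away)
#0 →J2  (J1 effort already set via bond 2)
#3 →I1  (0-jn J1 has e-setter on 2)
#1 →J3  (J2 effort already set via bond 0)
#4 →R1  (only one flow-in slot at J3)

b0 |J2
b1 |J3
b2 |J1
b3 |I1
b4 |R1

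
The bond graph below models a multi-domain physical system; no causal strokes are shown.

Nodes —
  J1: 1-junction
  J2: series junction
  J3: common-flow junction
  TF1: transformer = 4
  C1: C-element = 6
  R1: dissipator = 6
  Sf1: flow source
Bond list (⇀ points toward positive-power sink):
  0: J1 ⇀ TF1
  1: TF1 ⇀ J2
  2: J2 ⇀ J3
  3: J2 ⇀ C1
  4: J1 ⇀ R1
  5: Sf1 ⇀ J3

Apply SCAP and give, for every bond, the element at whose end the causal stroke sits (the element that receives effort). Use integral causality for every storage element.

#5 stroke at Sf1  (Sf1: flow source, stroke at near end)
#2 stroke at J3  (J3: bond 5 brought flow, rest push out)
#1 stroke at J2  (J2 flow already set via bond 2)
#3 stroke at J2  (common-f at J2 fixed by 2)
#0 stroke at TF1  (TF TF1: opposite of bond 1)
#4 stroke at J1  (common-f at J1 fixed by 0)

β0 stroke→TF1
β1 stroke→J2
β2 stroke→J3
β3 stroke→J2
β4 stroke→J1
β5 stroke→Sf1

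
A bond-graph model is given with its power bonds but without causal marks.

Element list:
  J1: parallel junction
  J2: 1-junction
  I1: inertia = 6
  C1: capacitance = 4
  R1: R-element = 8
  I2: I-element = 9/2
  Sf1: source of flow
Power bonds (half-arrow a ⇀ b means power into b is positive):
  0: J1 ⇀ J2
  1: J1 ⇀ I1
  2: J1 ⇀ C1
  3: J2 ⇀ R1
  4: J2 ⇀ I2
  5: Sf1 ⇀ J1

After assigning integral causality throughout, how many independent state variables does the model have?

3  (C1, I1, I2 all integral)

bond 5 stroke→Sf1  (Sf1 fixes flow; stroke at Sf1)
bond 1 stroke→I1  (I1 outputs flow p/I1)
bond 2 stroke→J1  (prefer integral on C1)
bond 0 stroke→J2  (common-e at J1 fixed by 2)
bond 4 stroke→I2  (prefer integral on I2)
bond 3 stroke→J2  (J2 flow already set via bond 4)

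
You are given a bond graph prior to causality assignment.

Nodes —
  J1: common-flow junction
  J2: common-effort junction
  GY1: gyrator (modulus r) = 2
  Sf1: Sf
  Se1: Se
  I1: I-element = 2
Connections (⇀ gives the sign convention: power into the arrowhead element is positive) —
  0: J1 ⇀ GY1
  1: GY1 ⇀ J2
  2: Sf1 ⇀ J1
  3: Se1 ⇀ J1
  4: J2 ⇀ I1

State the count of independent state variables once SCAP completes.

1  (I1 all integral)

b2 →Sf1  (Sf1 fixes flow; stroke at Sf1)
b3 →J1  (Se1 fixes effort; stroke away)
b0 →J1  (1-jn J1 has f-setter on 2)
b1 →J2  (GY1 both-in/both-out from 0)
b4 →I1  (common-e at J2 fixed by 1)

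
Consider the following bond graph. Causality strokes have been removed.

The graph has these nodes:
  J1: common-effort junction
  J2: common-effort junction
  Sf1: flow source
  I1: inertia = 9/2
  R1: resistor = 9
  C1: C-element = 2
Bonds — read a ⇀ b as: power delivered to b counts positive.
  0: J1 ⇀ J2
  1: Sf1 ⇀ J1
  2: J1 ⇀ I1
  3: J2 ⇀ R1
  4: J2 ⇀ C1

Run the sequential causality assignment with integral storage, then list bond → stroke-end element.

b0 →J1
b1 →Sf1
b2 →I1
b3 →R1
b4 →J2

#1 stroke→Sf1  (source Sf1 imposes f)
#2 stroke→I1  (I1 integral (f out))
#0 stroke→J1  (only one effort-in slot at J1)
#4 stroke→J2  (C1: C, integral causality)
#3 stroke→R1  (J2 effort already set via bond 4)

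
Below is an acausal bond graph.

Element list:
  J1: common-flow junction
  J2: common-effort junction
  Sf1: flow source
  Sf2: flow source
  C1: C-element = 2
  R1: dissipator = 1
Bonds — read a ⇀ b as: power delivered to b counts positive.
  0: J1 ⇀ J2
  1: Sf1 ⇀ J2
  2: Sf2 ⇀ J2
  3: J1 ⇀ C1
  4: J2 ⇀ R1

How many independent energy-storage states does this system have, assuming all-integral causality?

#1 stroke at Sf1  (Sf1 (Sf) sets flow on bond)
#2 stroke at Sf2  (source Sf2 imposes f)
#3 stroke at J1  (C1 integral (e out))
#0 stroke at J2  (only one flow-in slot at J1)
#4 stroke at R1  (common-e at J2 fixed by 0)

1  (C1 all integral)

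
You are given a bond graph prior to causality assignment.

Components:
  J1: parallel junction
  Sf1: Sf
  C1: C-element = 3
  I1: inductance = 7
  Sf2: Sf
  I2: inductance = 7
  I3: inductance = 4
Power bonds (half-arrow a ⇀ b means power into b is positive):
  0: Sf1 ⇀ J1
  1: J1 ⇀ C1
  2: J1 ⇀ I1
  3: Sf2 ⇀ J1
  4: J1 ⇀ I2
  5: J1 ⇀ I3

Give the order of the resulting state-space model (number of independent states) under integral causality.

b0 |Sf1  (Sf1 (Sf) sets flow on bond)
b3 |Sf2  (Sf2 (Sf) sets flow on bond)
b1 |J1  (C1 outputs effort q/C1)
b2 |I1  (J1 effort already set via bond 1)
b4 |I2  (J1: bond 1 brought effort, rest push out)
b5 |I3  (common-e at J1 fixed by 1)

4  (C1, I1, I2, I3 all integral)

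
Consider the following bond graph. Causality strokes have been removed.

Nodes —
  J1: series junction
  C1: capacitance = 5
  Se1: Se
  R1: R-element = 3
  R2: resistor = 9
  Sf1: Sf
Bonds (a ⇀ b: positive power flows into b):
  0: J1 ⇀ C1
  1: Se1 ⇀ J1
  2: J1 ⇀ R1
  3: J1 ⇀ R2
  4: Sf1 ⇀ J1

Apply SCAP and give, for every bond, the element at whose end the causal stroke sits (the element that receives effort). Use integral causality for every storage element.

β0 stroke→J1
β1 stroke→J1
β2 stroke→J1
β3 stroke→J1
β4 stroke→Sf1

b1 stroke at J1  (Se1 fixes effort; stroke away)
b4 stroke at Sf1  (Sf1 (Sf) sets flow on bond)
b0 stroke at J1  (common-f at J1 fixed by 4)
b2 stroke at J1  (common-f at J1 fixed by 4)
b3 stroke at J1  (common-f at J1 fixed by 4)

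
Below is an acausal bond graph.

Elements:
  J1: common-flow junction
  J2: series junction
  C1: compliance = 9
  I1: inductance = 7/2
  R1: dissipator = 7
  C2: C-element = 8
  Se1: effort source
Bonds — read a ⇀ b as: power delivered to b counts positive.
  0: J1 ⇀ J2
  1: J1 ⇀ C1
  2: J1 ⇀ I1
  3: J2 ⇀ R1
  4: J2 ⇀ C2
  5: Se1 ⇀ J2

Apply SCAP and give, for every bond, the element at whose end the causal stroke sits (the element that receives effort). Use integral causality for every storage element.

b5 |J2  (Se1 (Se) sets effort on bond)
b1 |J1  (prefer integral on C1)
b2 |I1  (I1 outputs flow p/I1)
b0 |J1  (J1 flow already set via bond 2)
b3 |J2  (J2 flow already set via bond 0)
b4 |J2  (J2 flow already set via bond 0)

bond 0 →J1
bond 1 →J1
bond 2 →I1
bond 3 →J2
bond 4 →J2
bond 5 →J2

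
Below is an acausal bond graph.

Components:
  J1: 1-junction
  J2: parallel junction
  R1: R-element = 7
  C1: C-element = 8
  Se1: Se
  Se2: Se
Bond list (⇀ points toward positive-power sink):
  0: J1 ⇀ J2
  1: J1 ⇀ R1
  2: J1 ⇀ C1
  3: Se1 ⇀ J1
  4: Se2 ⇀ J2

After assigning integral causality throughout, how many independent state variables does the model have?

1  (C1 all integral)

bond 3 stroke at J1  (source Se1 imposes e)
bond 4 stroke at J2  (Se2: effort source, stroke at far end)
bond 0 stroke at J1  (0-jn J2 has e-setter on 4)
bond 2 stroke at J1  (C1 outputs effort q/C1)
bond 1 stroke at R1  (only one flow-in slot at J1)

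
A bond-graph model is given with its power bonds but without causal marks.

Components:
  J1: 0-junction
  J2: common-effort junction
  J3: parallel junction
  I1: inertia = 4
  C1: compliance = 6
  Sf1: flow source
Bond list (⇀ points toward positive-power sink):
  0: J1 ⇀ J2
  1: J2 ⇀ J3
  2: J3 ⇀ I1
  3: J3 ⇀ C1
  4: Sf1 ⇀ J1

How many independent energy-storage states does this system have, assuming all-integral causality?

2  (C1, I1 all integral)

bond 4 →Sf1  (Sf1 fixes flow; stroke at Sf1)
bond 0 →J1  (J1: last free bond brings effort in)
bond 1 →J2  (only one effort-in slot at J2)
bond 2 →I1  (I1 integral (f out))
bond 3 →J3  (closing 0-jn rule on J3)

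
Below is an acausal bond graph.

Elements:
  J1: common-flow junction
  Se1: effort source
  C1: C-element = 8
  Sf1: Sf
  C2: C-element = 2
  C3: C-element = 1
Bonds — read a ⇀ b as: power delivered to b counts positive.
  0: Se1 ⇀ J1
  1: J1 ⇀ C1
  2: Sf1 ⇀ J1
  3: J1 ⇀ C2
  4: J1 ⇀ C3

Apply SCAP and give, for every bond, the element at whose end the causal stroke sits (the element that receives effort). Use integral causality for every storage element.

bond 0 stroke at J1
bond 1 stroke at J1
bond 2 stroke at Sf1
bond 3 stroke at J1
bond 4 stroke at J1

β0 stroke→J1  (Se1: effort source, stroke at far end)
β2 stroke→Sf1  (Sf1 (Sf) sets flow on bond)
β1 stroke→J1  (J1: bond 2 brought flow, rest push out)
β3 stroke→J1  (common-f at J1 fixed by 2)
β4 stroke→J1  (common-f at J1 fixed by 2)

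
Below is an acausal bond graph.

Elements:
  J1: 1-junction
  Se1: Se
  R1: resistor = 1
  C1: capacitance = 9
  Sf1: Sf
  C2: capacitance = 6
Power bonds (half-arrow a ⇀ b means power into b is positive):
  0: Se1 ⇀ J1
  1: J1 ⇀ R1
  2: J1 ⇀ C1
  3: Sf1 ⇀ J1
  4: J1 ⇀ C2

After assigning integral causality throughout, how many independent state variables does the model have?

2  (C1, C2 all integral)

#0 →J1  (Se1 (Se) sets effort on bond)
#3 →Sf1  (Sf1 fixes flow; stroke at Sf1)
#1 →J1  (common-f at J1 fixed by 3)
#2 →J1  (1-jn J1 has f-setter on 3)
#4 →J1  (common-f at J1 fixed by 3)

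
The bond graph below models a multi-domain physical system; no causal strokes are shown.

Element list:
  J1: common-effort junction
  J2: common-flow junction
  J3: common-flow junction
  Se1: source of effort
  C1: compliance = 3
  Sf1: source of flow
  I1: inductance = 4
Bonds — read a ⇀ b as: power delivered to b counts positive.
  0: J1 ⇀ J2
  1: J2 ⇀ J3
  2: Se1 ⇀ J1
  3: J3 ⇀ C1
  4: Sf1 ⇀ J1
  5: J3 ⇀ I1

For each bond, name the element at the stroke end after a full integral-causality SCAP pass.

β0 stroke at J2
β1 stroke at J3
β2 stroke at J1
β3 stroke at J3
β4 stroke at Sf1
β5 stroke at I1

b2 stroke→J1  (Se1 (Se) sets effort on bond)
b4 stroke→Sf1  (Sf1 (Sf) sets flow on bond)
b0 stroke→J2  (0-jn J1 has e-setter on 2)
b1 stroke→J3  (J2: last free bond brings flow in)
b3 stroke→J3  (prefer integral on C1)
b5 stroke→I1  (J3 needs exactly one f-in)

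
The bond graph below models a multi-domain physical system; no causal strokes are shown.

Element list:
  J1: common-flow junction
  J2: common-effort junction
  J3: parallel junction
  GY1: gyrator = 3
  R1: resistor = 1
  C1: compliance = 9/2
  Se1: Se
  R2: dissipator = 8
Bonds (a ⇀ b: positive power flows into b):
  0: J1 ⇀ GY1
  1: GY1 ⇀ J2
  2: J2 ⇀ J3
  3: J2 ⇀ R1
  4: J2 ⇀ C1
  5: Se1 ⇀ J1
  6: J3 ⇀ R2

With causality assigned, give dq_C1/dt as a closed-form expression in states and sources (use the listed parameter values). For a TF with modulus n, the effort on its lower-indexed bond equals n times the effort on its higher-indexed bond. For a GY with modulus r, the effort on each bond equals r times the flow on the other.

β5 |J1  (source Se1 imposes e)
β0 |GY1  (closing 1-jn rule on J1)
β1 |GY1  (GY1 both-in/both-out from 0)
β4 |J2  (C1 outputs effort q/C1)
β2 |J3  (J2 effort already set via bond 4)
β3 |R1  (J2 effort already set via bond 4)
β6 |R2  (common-e at J3 fixed by 2)

dq_C1/dt = E_Se1/3 - q_C1/4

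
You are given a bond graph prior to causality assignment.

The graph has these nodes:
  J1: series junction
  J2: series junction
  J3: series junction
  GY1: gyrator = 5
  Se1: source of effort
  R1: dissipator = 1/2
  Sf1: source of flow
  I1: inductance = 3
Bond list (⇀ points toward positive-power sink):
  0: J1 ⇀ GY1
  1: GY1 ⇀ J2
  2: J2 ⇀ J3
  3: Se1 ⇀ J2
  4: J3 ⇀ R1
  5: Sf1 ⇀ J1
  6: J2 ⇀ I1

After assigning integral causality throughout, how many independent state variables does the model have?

β3 stroke→J2  (source Se1 imposes e)
β5 stroke→Sf1  (Sf1 (Sf) sets flow on bond)
β0 stroke→J1  (1-jn J1 has f-setter on 5)
β1 stroke→J2  (GY GY1: same side as bond 0)
β6 stroke→I1  (I1 outputs flow p/I1)
β2 stroke→J2  (common-f at J2 fixed by 6)
β4 stroke→J3  (J3 flow already set via bond 2)

1  (I1 all integral)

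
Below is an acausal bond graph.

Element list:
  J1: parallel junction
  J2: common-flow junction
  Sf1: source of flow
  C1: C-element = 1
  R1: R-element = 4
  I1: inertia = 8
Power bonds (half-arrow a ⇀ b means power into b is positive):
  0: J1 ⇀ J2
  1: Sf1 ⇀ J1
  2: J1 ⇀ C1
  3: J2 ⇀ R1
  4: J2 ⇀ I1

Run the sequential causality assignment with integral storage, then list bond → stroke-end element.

#1 stroke at Sf1  (Sf1 (Sf) sets flow on bond)
#2 stroke at J1  (C1 outputs effort q/C1)
#0 stroke at J2  (J1: bond 2 brought effort, rest push out)
#4 stroke at I1  (I1 outputs flow p/I1)
#3 stroke at J2  (J2: bond 4 brought flow, rest push out)

bond 0 →J2
bond 1 →Sf1
bond 2 →J1
bond 3 →J2
bond 4 →I1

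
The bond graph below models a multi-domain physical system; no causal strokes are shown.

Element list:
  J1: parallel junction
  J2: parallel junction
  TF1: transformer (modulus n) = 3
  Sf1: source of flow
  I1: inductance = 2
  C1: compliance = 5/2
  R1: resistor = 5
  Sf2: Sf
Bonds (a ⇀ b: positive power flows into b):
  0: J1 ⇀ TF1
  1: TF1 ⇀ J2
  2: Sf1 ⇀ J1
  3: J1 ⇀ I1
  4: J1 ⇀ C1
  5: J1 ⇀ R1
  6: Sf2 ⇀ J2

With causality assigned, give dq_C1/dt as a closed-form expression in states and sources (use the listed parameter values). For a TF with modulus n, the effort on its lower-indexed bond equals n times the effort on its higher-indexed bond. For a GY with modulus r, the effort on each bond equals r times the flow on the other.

#2 →Sf1  (source Sf1 imposes f)
#6 →Sf2  (source Sf2 imposes f)
#1 →J2  (J2: last free bond brings effort in)
#0 →TF1  (TF TF1: opposite of bond 1)
#3 →I1  (I1: I, integral causality)
#4 →J1  (C1: C, integral causality)
#5 →R1  (0-jn J1 has e-setter on 4)

dq_C1/dt = F_Sf1 + F_Sf2/3 - p_I1/2 - 2*q_C1/25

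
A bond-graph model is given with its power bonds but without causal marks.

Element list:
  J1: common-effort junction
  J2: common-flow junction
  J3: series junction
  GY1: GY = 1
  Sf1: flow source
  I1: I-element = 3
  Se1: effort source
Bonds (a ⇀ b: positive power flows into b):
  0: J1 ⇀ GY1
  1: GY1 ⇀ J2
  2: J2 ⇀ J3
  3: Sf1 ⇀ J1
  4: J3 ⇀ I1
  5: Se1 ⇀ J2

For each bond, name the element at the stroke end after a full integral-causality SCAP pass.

bond 0 stroke at J1
bond 1 stroke at J2
bond 2 stroke at J3
bond 3 stroke at Sf1
bond 4 stroke at I1
bond 5 stroke at J2

bond 3 |Sf1  (Sf1 (Sf) sets flow on bond)
bond 5 |J2  (Se1: effort source, stroke at far end)
bond 0 |J1  (J1: last free bond brings effort in)
bond 1 |J2  (through GY1, causality inverts; strokes same side of GY1)
bond 2 |J3  (J2 needs exactly one f-in)
bond 4 |I1  (J3: last free bond brings flow in)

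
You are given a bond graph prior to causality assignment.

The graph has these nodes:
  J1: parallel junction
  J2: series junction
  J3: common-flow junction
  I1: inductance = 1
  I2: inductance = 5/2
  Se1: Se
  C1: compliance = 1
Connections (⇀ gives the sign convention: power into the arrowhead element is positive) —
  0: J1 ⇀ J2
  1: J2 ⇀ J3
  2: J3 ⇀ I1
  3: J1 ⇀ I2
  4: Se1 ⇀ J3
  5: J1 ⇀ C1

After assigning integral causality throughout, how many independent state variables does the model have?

3  (C1, I1, I2 all integral)

β4 |J3  (source Se1 imposes e)
β2 |I1  (I1 outputs flow p/I1)
β1 |J3  (J3: bond 2 brought flow, rest push out)
β0 |J2  (1-jn J2 has f-setter on 1)
β3 |I2  (I2 integral (f out))
β5 |J1  (J1 needs exactly one e-in)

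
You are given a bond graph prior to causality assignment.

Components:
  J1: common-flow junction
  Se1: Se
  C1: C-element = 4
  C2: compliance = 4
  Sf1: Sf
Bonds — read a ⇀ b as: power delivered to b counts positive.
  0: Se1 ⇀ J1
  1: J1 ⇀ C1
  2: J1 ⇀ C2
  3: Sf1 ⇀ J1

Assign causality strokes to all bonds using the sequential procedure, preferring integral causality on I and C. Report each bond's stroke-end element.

bond 0 |J1  (Se1: effort source, stroke at far end)
bond 3 |Sf1  (Sf1 (Sf) sets flow on bond)
bond 1 |J1  (J1: bond 3 brought flow, rest push out)
bond 2 |J1  (J1 flow already set via bond 3)

β0 stroke→J1
β1 stroke→J1
β2 stroke→J1
β3 stroke→Sf1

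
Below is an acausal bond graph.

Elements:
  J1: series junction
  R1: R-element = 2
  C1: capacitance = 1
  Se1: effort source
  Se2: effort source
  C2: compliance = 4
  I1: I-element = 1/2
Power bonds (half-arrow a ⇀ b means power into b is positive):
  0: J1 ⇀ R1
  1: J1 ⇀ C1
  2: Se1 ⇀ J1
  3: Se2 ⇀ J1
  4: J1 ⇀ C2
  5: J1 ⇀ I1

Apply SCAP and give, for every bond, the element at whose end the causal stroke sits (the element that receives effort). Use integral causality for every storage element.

b2 |J1  (Se1 (Se) sets effort on bond)
b3 |J1  (Se2 fixes effort; stroke away)
b1 |J1  (C1: C, integral causality)
b4 |J1  (C2 outputs effort q/C2)
b5 |I1  (I1 outputs flow p/I1)
b0 |J1  (1-jn J1 has f-setter on 5)

b0 →J1
b1 →J1
b2 →J1
b3 →J1
b4 →J1
b5 →I1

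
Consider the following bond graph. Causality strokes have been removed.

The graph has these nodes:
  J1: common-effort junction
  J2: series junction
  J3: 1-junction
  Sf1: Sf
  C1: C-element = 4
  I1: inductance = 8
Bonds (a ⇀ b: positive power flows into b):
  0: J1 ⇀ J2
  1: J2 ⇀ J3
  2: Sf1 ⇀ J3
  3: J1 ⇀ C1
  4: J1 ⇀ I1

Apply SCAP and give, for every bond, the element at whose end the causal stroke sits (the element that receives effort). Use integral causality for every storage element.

bond 0 |J2
bond 1 |J3
bond 2 |Sf1
bond 3 |J1
bond 4 |I1

bond 2 stroke at Sf1  (source Sf1 imposes f)
bond 1 stroke at J3  (common-f at J3 fixed by 2)
bond 0 stroke at J2  (1-jn J2 has f-setter on 1)
bond 3 stroke at J1  (prefer integral on C1)
bond 4 stroke at I1  (J1 effort already set via bond 3)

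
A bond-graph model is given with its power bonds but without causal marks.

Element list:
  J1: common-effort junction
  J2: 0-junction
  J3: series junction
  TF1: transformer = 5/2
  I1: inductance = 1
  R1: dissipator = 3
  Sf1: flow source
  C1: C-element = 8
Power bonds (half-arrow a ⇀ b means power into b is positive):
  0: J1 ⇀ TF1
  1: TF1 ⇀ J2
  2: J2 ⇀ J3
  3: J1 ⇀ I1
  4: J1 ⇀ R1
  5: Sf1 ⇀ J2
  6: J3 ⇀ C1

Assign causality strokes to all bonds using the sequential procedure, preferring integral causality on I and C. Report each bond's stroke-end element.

b5 stroke at Sf1  (Sf1: flow source, stroke at near end)
b3 stroke at I1  (I1 integral (f out))
b6 stroke at J3  (C1 outputs effort q/C1)
b2 stroke at J2  (J3 needs exactly one f-in)
b1 stroke at TF1  (common-e at J2 fixed by 2)
b0 stroke at J1  (TF1: transformer flips bond 1)
b4 stroke at R1  (common-e at J1 fixed by 0)

#0 stroke→J1
#1 stroke→TF1
#2 stroke→J2
#3 stroke→I1
#4 stroke→R1
#5 stroke→Sf1
#6 stroke→J3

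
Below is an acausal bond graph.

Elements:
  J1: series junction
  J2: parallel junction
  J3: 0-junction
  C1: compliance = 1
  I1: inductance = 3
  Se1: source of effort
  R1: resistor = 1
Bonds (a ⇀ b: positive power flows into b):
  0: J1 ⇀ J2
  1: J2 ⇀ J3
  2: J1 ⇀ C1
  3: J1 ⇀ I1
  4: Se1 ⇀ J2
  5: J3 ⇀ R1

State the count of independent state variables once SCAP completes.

2  (C1, I1 all integral)

#4 →J2  (source Se1 imposes e)
#0 →J1  (J2 effort already set via bond 4)
#1 →J3  (J2: bond 4 brought effort, rest push out)
#5 →R1  (J3 effort already set via bond 1)
#2 →J1  (C1 outputs effort q/C1)
#3 →I1  (closing 1-jn rule on J1)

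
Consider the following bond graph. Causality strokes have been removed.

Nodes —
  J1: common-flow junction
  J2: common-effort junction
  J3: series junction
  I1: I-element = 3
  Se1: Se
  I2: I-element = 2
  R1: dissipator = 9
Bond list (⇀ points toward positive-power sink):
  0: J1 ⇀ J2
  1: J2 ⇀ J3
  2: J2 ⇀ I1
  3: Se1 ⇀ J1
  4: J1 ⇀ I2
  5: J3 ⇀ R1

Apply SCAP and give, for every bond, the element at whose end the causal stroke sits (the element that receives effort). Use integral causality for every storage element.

bond 3 stroke→J1  (Se1: effort source, stroke at far end)
bond 2 stroke→I1  (I1 integral (f out))
bond 4 stroke→I2  (I2: I, integral causality)
bond 0 stroke→J1  (J1: bond 4 brought flow, rest push out)
bond 1 stroke→J2  (J2 needs exactly one e-in)
bond 5 stroke→J3  (common-f at J3 fixed by 1)

b0 |J1
b1 |J2
b2 |I1
b3 |J1
b4 |I2
b5 |J3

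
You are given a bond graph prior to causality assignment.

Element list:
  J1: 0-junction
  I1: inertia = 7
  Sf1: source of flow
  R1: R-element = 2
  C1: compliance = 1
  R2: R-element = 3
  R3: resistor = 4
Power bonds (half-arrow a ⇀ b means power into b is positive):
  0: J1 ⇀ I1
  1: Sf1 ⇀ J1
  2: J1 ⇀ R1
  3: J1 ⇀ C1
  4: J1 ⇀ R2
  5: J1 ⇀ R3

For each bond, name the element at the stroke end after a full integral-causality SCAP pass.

#1 →Sf1  (Sf1 (Sf) sets flow on bond)
#0 →I1  (I1 integral (f out))
#3 →J1  (C1 outputs effort q/C1)
#2 →R1  (J1 effort already set via bond 3)
#4 →R2  (J1: bond 3 brought effort, rest push out)
#5 →R3  (J1: bond 3 brought effort, rest push out)

bond 0 stroke at I1
bond 1 stroke at Sf1
bond 2 stroke at R1
bond 3 stroke at J1
bond 4 stroke at R2
bond 5 stroke at R3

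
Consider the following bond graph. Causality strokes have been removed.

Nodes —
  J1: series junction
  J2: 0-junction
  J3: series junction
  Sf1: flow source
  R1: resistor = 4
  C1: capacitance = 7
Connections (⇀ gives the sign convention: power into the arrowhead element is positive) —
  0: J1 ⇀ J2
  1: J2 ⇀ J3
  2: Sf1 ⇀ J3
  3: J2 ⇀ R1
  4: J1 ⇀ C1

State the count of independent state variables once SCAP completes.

bond 2 stroke→Sf1  (Sf1 (Sf) sets flow on bond)
bond 1 stroke→J3  (J3: bond 2 brought flow, rest push out)
bond 4 stroke→J1  (C1 integral (e out))
bond 0 stroke→J2  (J1: last free bond brings flow in)
bond 3 stroke→R1  (J2: bond 0 brought effort, rest push out)

1  (C1 all integral)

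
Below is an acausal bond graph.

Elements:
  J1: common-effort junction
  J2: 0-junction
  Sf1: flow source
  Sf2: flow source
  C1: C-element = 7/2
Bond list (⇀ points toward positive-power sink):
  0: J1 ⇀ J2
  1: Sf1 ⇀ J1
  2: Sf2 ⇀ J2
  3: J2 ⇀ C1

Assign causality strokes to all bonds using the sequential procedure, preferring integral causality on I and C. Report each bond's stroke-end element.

b1 →Sf1  (Sf1: flow source, stroke at near end)
b2 →Sf2  (Sf2 (Sf) sets flow on bond)
b0 →J1  (J1 needs exactly one e-in)
b3 →J2  (J2 needs exactly one e-in)

b0 stroke at J1
b1 stroke at Sf1
b2 stroke at Sf2
b3 stroke at J2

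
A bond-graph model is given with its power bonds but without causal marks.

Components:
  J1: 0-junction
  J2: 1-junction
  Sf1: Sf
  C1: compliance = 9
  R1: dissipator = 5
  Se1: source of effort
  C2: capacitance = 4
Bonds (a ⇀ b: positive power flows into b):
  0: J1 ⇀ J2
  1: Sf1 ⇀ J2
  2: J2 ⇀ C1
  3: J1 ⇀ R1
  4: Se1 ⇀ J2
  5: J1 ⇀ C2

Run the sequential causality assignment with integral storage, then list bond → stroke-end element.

#1 stroke→Sf1  (source Sf1 imposes f)
#4 stroke→J2  (Se1 (Se) sets effort on bond)
#0 stroke→J2  (J2 flow already set via bond 1)
#2 stroke→J2  (J2 flow already set via bond 1)
#5 stroke→J1  (C2 outputs effort q/C2)
#3 stroke→R1  (0-jn J1 has e-setter on 5)

β0 →J2
β1 →Sf1
β2 →J2
β3 →R1
β4 →J2
β5 →J1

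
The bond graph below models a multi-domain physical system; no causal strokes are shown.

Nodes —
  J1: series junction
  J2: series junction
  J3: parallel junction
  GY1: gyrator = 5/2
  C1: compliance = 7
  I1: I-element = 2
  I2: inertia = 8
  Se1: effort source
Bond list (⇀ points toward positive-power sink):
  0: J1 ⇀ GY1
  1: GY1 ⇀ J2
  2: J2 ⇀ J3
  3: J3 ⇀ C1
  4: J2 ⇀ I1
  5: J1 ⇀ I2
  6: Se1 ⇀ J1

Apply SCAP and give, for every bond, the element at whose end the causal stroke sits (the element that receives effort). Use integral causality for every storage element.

#0 →J1
#1 →J2
#2 →J2
#3 →J3
#4 →I1
#5 →I2
#6 →J1

bond 6 stroke at J1  (Se1: effort source, stroke at far end)
bond 3 stroke at J3  (C1 integral (e out))
bond 2 stroke at J2  (J3: bond 3 brought effort, rest push out)
bond 4 stroke at I1  (I1 integral (f out))
bond 1 stroke at J2  (common-f at J2 fixed by 4)
bond 0 stroke at J1  (through GY1, causality inverts; strokes same side of GY1)
bond 5 stroke at I2  (J1 needs exactly one f-in)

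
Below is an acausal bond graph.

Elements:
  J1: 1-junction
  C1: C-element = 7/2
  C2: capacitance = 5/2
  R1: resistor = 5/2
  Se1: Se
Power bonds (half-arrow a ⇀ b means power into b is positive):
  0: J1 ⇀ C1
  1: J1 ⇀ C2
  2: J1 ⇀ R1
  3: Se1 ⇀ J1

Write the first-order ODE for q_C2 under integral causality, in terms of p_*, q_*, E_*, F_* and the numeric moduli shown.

dq_C2/dt = 2*E_Se1/5 - 4*q_C1/35 - 4*q_C2/25

β3 →J1  (Se1 (Se) sets effort on bond)
β0 →J1  (C1: C, integral causality)
β1 →J1  (C2 integral (e out))
β2 →R1  (J1 needs exactly one f-in)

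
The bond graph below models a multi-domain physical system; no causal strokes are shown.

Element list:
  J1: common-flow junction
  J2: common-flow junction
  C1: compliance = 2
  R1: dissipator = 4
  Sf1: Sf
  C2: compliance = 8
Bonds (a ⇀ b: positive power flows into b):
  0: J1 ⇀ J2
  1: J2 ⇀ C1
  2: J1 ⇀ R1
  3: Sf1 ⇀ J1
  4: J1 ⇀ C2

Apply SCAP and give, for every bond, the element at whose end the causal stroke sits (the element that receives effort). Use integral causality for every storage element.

β0 →J1
β1 →J2
β2 →J1
β3 →Sf1
β4 →J1

b3 stroke at Sf1  (Sf1 (Sf) sets flow on bond)
b0 stroke at J1  (J1: bond 3 brought flow, rest push out)
b2 stroke at J1  (J1: bond 3 brought flow, rest push out)
b4 stroke at J1  (common-f at J1 fixed by 3)
b1 stroke at J2  (1-jn J2 has f-setter on 0)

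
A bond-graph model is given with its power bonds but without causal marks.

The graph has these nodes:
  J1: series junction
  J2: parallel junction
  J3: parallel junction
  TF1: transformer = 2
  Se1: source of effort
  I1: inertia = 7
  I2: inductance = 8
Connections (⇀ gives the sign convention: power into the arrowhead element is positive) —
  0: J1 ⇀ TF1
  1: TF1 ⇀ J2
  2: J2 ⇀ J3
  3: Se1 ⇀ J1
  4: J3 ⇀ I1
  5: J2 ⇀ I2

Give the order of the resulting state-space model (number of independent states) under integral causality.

2  (I1, I2 all integral)

b3 |J1  (Se1 (Se) sets effort on bond)
b0 |TF1  (J1: last free bond brings flow in)
b1 |J2  (TF1 one-in-one-out from 0)
b2 |J3  (0-jn J2 has e-setter on 1)
b5 |I2  (0-jn J2 has e-setter on 1)
b4 |I1  (J3 effort already set via bond 2)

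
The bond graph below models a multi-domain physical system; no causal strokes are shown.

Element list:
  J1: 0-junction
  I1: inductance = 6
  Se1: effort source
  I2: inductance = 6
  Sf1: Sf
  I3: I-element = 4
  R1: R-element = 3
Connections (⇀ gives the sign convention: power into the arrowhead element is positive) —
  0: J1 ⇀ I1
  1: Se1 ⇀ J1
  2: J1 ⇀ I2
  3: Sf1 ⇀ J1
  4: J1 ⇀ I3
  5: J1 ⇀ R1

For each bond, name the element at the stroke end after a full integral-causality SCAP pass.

b0 →I1
b1 →J1
b2 →I2
b3 →Sf1
b4 →I3
b5 →R1

b1 stroke→J1  (Se1 (Se) sets effort on bond)
b3 stroke→Sf1  (source Sf1 imposes f)
b0 stroke→I1  (0-jn J1 has e-setter on 1)
b2 stroke→I2  (common-e at J1 fixed by 1)
b4 stroke→I3  (J1: bond 1 brought effort, rest push out)
b5 stroke→R1  (J1 effort already set via bond 1)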